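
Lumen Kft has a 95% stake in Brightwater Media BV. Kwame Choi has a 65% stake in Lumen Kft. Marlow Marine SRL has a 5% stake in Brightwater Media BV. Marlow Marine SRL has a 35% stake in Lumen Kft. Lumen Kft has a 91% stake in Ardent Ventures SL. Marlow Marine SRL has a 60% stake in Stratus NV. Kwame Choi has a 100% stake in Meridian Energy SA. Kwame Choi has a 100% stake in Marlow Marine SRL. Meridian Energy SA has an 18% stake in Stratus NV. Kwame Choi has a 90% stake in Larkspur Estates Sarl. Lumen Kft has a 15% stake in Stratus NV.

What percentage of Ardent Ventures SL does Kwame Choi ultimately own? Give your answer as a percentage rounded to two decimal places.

Kwame reaches Ardent along 2 paths.
Via Marlow → Lumen: 100% × 35% × 91% = 31.85%.
Via Lumen: 65% × 91% = 59.15%.
Total: 31.85% + 59.15% = 91%.
Rounded: 91.00%.

91.00%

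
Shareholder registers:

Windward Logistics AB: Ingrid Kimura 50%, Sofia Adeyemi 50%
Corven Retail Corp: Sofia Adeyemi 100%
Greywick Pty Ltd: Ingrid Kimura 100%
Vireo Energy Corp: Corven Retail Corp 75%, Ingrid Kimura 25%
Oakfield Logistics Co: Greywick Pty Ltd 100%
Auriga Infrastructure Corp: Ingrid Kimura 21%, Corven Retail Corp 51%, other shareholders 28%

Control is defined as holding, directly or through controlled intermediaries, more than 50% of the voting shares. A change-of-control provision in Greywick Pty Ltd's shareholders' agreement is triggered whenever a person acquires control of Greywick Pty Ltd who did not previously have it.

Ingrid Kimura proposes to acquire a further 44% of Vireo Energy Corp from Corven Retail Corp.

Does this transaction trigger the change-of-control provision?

The purchase adds only to Ingrid's holdings (Corven's stake shrinks), so Ingrid is the only person who could newly come to control Greywick.
Ingrid holds 100% of Greywick, so Ingrid controls Greywick.
So Ingrid already controls Greywick before the transaction.
After the purchase, Ingrid's direct stake in Vireo rises to 25% + 44% = 69%, and Corven's stake falls to 31%.
Ingrid controlled Greywick already, so this is not a new person acquiring control; every other person's position is unchanged or reduced.
No new person acquires control, so the clause is not triggered.

No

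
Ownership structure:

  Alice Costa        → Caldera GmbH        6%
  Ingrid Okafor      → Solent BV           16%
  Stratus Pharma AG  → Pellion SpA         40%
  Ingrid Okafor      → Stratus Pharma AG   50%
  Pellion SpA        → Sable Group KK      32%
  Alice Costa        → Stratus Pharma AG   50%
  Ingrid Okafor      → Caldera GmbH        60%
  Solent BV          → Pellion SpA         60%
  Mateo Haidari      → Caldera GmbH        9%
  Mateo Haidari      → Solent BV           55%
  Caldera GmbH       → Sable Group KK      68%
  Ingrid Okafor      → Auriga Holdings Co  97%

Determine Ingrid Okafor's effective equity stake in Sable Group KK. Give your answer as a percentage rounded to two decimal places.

50.27%

Ingrid reaches Sable along 3 paths.
Via Caldera: 60% × 68% = 40.8%.
Via Solent → Pellion: 16% × 60% × 32% = 3.072%.
Via Stratus → Pellion: 50% × 40% × 32% = 6.4%.
Total: 40.8% + 3.072% + 6.4% = 50.272%.
Rounded: 50.27%.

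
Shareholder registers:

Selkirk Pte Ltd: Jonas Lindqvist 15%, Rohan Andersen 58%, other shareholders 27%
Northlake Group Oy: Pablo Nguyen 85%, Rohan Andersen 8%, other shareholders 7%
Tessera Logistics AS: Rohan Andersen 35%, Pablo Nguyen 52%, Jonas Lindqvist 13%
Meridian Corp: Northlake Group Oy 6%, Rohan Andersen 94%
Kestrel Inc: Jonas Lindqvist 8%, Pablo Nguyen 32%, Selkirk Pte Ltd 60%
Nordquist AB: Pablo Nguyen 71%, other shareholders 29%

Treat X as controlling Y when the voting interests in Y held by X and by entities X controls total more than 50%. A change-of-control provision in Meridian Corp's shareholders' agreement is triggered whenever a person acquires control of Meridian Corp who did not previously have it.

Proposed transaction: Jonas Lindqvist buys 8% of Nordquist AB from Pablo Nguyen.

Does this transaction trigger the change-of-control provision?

The purchase adds only to Jonas's holdings (Pablo's stake shrinks), so Jonas is the only person who could newly come to control Meridian.
Jonas's largest direct stake is 15% in Selkirk, which does not meet the threshold, so Jonas controls no company.
Neither Jonas nor any entity Jonas controls holds any voting interest in Meridian.
So before the transaction, Jonas does not control Meridian.
After the purchase, Jonas holds 8% of Nordquist directly, and Pablo's stake falls to 63%.
Jonas's side now holds 8% of Nordquist, not > 50%, so Jonas still does not control Nordquist.
After the transaction, neither Jonas nor any entity Jonas controls holds a voting interest in Meridian, so Jonas still does not control it.
No new person acquires control, so the clause is not triggered.

No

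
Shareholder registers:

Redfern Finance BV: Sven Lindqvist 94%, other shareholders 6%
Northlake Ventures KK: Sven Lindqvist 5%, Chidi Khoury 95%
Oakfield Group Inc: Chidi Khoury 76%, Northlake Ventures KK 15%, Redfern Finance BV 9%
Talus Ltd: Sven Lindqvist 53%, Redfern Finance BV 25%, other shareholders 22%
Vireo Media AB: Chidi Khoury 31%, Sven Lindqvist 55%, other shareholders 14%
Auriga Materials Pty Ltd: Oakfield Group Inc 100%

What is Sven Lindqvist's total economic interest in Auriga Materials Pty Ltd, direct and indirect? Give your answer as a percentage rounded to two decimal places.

Sven reaches Auriga along 2 paths.
Via Northlake → Oakfield: 5% × 15% × 100% = 0.75%.
Via Redfern → Oakfield: 94% × 9% × 100% = 8.46%.
Total: 0.75% + 8.46% = 9.21%.

9.21%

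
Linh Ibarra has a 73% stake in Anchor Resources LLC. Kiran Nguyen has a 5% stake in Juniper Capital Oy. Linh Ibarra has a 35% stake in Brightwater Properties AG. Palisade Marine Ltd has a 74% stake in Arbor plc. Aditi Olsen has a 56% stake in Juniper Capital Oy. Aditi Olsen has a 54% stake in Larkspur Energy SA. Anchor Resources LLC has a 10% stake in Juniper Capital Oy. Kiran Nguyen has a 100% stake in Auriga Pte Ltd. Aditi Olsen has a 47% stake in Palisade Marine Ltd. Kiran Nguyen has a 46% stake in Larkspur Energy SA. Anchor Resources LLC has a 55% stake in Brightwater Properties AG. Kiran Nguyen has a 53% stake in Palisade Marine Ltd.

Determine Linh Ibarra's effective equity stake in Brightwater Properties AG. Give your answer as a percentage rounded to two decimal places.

75.15%

Linh reaches Brightwater along 2 paths.
Direct stake: 35% = 35%.
Via Anchor: 73% × 55% = 40.15%.
Total: 35% + 40.15% = 75.15%.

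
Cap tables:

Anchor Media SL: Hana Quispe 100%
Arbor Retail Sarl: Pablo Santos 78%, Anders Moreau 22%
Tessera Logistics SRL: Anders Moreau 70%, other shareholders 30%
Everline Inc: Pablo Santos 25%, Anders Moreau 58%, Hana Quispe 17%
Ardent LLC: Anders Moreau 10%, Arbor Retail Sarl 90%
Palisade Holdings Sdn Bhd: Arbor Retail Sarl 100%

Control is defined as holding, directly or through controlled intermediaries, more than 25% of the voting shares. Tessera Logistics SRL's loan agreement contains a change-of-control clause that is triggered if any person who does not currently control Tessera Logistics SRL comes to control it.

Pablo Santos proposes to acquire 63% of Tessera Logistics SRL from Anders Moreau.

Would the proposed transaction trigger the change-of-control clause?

Yes

The purchase adds only to Pablo's holdings (Anders's stake shrinks), so Pablo is the only person who could newly come to control Tessera.
Pablo holds 78% of Arbor, so Pablo controls Arbor.
Arbor holds 90% of Ardent, so Pablo controls Ardent.
Arbor holds 100% of Palisade, so Pablo controls Palisade.
Neither Pablo nor any entity Pablo controls holds any voting interest in Tessera.
So before the transaction, Pablo does not control Tessera.
After the purchase, Pablo holds 63% of Tessera directly, and Anders's stake falls to 7%.
Pablo holds 63% of Tessera, so Pablo controls Tessera.
Pablo did not control Tessera before and does after, so the clause is triggered.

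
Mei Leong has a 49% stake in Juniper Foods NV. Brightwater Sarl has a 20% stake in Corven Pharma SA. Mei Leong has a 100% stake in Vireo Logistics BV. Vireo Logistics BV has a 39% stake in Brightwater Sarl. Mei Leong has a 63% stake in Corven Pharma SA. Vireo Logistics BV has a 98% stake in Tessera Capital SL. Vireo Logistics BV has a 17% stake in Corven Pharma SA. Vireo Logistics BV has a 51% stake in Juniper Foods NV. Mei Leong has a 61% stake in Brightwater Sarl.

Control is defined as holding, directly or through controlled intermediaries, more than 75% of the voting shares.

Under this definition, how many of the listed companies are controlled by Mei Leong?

5

Mei holds 100% of Vireo, so Mei controls Vireo.
Vireo and Mei together hold 39% + 61% = 100% of Brightwater, so Mei controls Brightwater.
Vireo holds 98% of Tessera, so Mei controls Tessera.
Vireo and Mei together hold 51% + 49% = 100% of Juniper, so Mei controls Juniper.
Mei and Brightwater and Vireo together hold 63% + 20% + 17% = 100% of Corven, so Mei controls Corven.
Mei controls 5 companies.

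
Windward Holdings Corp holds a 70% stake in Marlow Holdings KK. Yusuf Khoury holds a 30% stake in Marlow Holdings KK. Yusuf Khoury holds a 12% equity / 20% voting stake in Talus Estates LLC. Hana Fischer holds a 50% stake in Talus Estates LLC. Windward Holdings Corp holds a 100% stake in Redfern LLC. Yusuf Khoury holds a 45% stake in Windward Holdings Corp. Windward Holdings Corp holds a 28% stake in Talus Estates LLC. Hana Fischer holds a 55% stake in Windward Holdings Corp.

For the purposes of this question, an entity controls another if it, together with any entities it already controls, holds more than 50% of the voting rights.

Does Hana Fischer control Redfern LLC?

Yes

Hana holds 55% of Windward, so Hana controls Windward.
Windward holds 100% of Redfern, so Hana controls Redfern.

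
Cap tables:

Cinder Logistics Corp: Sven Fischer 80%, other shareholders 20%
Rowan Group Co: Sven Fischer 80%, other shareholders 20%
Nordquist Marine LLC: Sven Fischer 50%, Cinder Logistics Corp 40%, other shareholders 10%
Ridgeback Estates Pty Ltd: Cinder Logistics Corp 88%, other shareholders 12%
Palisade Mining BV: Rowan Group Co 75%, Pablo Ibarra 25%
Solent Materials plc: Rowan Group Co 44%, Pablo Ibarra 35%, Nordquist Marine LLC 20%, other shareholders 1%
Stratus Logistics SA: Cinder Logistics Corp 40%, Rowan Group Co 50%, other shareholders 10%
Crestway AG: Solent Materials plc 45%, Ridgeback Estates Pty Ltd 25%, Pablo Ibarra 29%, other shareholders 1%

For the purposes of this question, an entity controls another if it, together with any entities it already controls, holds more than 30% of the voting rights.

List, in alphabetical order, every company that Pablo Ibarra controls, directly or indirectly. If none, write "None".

Crestway AG, Solent Materials plc

Pablo holds 35% of Solent, so Pablo controls Solent.
Solent and Pablo together hold 45% + 29% = 74% of Crestway, so Pablo controls Crestway.
No other company's threshold is met.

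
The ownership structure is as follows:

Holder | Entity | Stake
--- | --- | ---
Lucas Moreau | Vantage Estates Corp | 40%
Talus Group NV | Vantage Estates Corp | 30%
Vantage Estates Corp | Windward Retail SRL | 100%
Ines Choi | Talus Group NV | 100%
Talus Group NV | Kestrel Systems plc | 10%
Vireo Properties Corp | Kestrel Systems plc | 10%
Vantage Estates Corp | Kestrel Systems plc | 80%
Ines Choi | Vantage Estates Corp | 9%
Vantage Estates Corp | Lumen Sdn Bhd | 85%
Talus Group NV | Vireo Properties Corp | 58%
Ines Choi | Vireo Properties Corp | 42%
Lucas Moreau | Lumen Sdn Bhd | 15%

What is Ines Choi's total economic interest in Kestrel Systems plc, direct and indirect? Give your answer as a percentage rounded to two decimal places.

51.20%

Ines reaches Kestrel along 5 paths.
Via Vireo: 42% × 10% = 4.2%.
Via Talus → Vireo: 100% × 58% × 10% = 5.8%.
Via Talus: 100% × 10% = 10%.
Via Talus → Vantage: 100% × 30% × 80% = 24%.
Via Vantage: 9% × 80% = 7.2%.
Total: 4.2% + 5.8% + 10% + 24% + 7.2% = 51.2%.
Rounded: 51.20%.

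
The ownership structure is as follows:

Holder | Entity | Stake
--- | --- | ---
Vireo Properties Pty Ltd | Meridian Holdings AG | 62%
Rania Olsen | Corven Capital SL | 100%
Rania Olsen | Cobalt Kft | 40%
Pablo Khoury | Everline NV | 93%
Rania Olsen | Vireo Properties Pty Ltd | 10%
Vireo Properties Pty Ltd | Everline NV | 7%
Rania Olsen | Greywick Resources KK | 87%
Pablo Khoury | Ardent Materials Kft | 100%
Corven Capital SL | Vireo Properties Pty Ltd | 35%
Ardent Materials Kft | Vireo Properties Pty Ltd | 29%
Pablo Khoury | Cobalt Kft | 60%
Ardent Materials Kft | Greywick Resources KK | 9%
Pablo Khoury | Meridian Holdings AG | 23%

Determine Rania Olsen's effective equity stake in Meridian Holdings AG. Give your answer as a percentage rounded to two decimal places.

Rania reaches Meridian along 2 paths.
Via Vireo: 10% × 62% = 6.2%.
Via Corven → Vireo: 100% × 35% × 62% = 21.7%.
Total: 6.2% + 21.7% = 27.9%.
Rounded: 27.90%.

27.90%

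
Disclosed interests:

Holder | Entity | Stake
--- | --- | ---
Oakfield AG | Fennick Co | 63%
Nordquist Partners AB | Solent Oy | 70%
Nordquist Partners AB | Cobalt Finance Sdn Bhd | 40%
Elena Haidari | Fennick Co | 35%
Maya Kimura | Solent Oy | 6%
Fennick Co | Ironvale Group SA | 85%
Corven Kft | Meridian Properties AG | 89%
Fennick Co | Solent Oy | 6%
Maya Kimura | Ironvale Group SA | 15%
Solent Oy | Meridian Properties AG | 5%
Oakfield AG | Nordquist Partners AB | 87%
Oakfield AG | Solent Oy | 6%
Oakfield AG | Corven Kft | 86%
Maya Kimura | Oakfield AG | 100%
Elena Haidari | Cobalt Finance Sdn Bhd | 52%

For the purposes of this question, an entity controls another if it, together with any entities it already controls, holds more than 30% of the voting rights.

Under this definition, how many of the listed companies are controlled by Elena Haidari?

3

Elena holds 35% of Fennick, so Elena controls Fennick.
Elena holds 52% of Cobalt, so Elena controls Cobalt.
Fennick holds 85% of Ironvale, so Elena controls Ironvale.
No other company's threshold is met.
Elena controls 3 companies.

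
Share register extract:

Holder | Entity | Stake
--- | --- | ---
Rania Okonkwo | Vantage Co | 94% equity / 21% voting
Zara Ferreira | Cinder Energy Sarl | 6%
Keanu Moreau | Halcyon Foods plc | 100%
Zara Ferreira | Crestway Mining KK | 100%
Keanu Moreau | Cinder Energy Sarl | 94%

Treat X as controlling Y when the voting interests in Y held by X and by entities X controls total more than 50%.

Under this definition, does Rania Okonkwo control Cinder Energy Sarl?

Rania's largest direct stake is 21% in Vantage, which does not meet the threshold, so Rania controls no company.
Neither Rania nor any entity Rania controls holds any voting interest in Cinder.
So Rania does not control Cinder.

No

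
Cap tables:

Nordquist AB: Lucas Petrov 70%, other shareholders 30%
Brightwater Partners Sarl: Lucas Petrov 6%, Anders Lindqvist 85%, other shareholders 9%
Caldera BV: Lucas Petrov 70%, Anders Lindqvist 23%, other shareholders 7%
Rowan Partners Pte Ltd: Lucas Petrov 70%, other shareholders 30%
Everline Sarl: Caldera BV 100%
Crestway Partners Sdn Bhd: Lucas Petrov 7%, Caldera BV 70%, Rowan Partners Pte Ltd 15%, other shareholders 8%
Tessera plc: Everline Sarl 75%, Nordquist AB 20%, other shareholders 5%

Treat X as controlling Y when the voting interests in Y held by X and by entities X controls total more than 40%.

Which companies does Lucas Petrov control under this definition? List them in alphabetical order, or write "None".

Lucas holds 70% of Nordquist, so Lucas controls Nordquist.
Lucas holds 70% of Caldera, so Lucas controls Caldera.
Lucas holds 70% of Rowan, so Lucas controls Rowan.
Caldera holds 100% of Everline, so Lucas controls Everline.
Lucas and Caldera and Rowan together hold 7% + 70% + 15% = 92% of Crestway, so Lucas controls Crestway.
Everline and Nordquist together hold 75% + 20% = 95% of Tessera, so Lucas controls Tessera.
No other company's threshold is met.

Caldera BV, Crestway Partners Sdn Bhd, Everline Sarl, Nordquist AB, Rowan Partners Pte Ltd, Tessera plc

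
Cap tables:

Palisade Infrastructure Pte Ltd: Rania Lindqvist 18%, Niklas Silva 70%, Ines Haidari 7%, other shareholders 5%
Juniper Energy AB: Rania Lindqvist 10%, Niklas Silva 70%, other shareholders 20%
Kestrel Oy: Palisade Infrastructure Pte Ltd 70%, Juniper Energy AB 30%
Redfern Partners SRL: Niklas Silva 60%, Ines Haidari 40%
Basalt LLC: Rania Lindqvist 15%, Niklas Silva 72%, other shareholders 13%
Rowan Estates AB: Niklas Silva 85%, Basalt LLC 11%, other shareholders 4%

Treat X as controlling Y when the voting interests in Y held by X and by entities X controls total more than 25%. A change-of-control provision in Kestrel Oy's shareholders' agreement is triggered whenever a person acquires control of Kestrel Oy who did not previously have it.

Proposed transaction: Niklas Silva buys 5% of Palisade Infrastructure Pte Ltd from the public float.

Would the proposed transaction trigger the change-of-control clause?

No

The purchase changes only Niklas's holdings, so Niklas is the only person who could newly come to control Kestrel.
Niklas holds 70% of Palisade, so Niklas controls Palisade.
Niklas holds 70% of Juniper, so Niklas controls Juniper.
Palisade and Juniper together hold 70% + 30% = 100% of Kestrel, so Niklas controls Kestrel.
So Niklas already controls Kestrel before the transaction.
After the purchase, Niklas's direct stake in Palisade rises to 70% + 5% = 75%.
Niklas controlled Kestrel already, so this is not a new person acquiring control; every other person's position is unchanged or reduced.
No new person acquires control, so the clause is not triggered.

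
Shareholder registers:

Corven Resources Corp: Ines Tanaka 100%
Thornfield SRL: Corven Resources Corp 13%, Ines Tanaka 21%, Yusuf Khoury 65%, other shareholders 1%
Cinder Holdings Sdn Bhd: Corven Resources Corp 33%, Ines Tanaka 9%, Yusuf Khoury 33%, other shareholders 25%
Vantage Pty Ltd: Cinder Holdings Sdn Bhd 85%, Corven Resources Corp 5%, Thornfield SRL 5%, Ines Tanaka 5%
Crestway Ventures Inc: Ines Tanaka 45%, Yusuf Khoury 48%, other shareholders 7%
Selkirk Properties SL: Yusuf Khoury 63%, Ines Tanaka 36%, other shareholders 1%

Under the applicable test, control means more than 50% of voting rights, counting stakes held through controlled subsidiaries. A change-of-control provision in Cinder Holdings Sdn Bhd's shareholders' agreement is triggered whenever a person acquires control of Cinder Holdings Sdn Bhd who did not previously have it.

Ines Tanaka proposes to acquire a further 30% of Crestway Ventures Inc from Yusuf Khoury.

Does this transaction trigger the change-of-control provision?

No

The purchase adds only to Ines's holdings (Yusuf's stake shrinks), so Ines is the only person who could newly come to control Cinder.
Ines holds 100% of Corven, so Ines controls Corven.
In Cinder, Ines's side holds only 33% + 9% = 42%, not > 50%.
So before the transaction, Ines does not control Cinder.
After the purchase, Ines's direct stake in Crestway rises to 45% + 30% = 75%, and Yusuf's stake falls to 18%.
Ines holds 75% of Crestway, so Ines controls Crestway.
After the transaction, Ines's side holds 33% + 9% = 42% of Cinder, not > 50%, so Ines still does not control Cinder.
No new person acquires control, so the clause is not triggered.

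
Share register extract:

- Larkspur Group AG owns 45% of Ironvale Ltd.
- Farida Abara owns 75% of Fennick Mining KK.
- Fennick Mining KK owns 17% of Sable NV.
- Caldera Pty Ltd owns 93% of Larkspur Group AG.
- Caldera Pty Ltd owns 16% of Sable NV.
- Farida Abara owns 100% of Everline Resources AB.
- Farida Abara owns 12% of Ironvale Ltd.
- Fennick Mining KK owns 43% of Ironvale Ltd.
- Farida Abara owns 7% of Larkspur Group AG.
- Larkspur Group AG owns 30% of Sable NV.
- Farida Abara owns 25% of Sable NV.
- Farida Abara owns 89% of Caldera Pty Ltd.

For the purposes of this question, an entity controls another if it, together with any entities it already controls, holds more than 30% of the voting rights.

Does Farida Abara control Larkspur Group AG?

Yes

Farida holds 89% of Caldera, so Farida controls Caldera.
Farida and Caldera together hold 7% + 93% = 100% of Larkspur, so Farida controls Larkspur.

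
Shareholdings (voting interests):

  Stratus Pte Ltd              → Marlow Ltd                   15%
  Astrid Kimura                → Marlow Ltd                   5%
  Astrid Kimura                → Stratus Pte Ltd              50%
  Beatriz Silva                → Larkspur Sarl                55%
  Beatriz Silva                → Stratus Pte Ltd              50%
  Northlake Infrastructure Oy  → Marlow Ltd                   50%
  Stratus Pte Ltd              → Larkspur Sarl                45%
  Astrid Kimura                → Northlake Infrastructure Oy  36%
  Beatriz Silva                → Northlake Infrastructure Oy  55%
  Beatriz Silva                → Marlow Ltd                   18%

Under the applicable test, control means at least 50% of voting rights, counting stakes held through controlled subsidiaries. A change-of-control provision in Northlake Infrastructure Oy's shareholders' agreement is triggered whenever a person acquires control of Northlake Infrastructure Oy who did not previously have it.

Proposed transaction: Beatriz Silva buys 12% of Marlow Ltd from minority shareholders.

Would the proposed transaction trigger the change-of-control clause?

No

The purchase changes only Beatriz's holdings, so Beatriz is the only person who could newly come to control Northlake.
Beatriz holds 55% of Northlake, so Beatriz controls Northlake.
So Beatriz already controls Northlake before the transaction.
After the purchase, Beatriz's direct stake in Marlow rises to 18% + 12% = 30%.
Beatriz controlled Northlake already, so this is not a new person acquiring control; every other person's position is unchanged or reduced.
No new person acquires control, so the clause is not triggered.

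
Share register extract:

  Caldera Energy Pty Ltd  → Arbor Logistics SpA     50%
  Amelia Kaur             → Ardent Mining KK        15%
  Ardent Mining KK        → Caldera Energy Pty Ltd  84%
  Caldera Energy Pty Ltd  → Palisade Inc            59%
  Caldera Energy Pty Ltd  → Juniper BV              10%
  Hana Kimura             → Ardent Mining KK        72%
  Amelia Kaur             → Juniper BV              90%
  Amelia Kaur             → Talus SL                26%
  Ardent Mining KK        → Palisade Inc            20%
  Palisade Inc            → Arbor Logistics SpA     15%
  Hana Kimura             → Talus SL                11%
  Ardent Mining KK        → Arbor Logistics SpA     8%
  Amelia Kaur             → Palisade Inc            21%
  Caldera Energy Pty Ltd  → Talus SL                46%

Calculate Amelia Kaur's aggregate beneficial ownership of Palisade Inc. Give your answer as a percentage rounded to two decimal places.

31.43%

Amelia reaches Palisade along 3 paths.
Via Ardent → Caldera: 15% × 84% × 59% = 7.434%.
Direct stake: 21% = 21%.
Via Ardent: 15% × 20% = 3%.
Total: 7.434% + 21% + 3% = 31.434%.
Rounded: 31.43%.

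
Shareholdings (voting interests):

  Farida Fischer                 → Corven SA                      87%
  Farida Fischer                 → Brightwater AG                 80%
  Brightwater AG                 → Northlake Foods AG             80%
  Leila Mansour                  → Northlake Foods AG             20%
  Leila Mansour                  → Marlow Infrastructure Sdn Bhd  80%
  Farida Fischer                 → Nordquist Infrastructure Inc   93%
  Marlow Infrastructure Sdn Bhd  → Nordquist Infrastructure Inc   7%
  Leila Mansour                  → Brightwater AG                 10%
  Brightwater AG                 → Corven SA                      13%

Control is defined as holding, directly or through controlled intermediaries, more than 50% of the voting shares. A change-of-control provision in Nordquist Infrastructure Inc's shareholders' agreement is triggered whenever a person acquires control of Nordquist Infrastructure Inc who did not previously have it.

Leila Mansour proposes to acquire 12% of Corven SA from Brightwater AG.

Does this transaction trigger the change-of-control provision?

The purchase adds only to Leila's holdings (Brightwater's stake shrinks), so Leila is the only person who could newly come to control Nordquist.
Leila holds 80% of Marlow, so Leila controls Marlow.
In Nordquist, Leila's side holds only 7%, not > 50%.
So before the transaction, Leila does not control Nordquist.
After the purchase, Leila holds 12% of Corven directly, and Brightwater's stake falls to 1%.
Leila's side now holds 12% of Corven, not > 50%, so Leila still does not control Corven.
After the transaction, Leila's side holds 7% of Nordquist, not > 50%, so Leila still does not control Nordquist.
No new person acquires control, so the clause is not triggered.

No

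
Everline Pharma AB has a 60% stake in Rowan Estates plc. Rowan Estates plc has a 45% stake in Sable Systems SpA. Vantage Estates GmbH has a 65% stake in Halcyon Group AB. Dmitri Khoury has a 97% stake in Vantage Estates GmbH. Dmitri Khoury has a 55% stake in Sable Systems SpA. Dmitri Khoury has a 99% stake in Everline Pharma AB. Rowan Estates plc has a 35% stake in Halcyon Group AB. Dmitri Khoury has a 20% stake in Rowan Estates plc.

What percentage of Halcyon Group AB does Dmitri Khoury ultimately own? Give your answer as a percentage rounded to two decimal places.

Dmitri reaches Halcyon along 3 paths.
Via Rowan: 20% × 35% = 7%.
Via Everline → Rowan: 99% × 60% × 35% = 20.79%.
Via Vantage: 97% × 65% = 63.05%.
Total: 7% + 20.79% + 63.05% = 90.84%.

90.84%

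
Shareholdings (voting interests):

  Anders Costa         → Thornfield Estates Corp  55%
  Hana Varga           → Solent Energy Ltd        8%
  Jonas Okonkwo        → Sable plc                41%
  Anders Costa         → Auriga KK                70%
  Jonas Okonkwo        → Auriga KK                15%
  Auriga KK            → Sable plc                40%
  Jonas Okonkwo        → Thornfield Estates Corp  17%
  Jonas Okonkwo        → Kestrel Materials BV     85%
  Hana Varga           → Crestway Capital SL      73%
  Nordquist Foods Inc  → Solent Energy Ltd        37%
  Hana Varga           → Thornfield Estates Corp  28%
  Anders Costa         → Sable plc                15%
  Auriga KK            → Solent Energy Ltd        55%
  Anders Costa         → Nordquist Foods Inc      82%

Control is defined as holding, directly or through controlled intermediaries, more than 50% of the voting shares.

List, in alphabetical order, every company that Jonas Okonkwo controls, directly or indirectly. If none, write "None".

Kestrel Materials BV

Jonas holds 85% of Kestrel, so Jonas controls Kestrel.
No other company's threshold is met.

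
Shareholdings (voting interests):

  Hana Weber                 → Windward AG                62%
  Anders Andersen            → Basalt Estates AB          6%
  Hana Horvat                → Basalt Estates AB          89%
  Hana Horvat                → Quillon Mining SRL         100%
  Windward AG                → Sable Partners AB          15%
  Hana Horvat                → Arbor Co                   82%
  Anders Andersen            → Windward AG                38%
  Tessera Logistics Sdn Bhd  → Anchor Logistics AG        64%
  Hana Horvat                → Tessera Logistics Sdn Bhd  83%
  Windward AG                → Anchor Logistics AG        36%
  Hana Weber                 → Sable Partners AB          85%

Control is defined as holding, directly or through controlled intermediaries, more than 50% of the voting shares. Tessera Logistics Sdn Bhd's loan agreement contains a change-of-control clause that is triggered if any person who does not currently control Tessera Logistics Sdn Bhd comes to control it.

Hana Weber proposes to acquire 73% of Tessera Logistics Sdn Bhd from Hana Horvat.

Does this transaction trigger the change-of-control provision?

The purchase adds only to Hana Weber's holdings (Hana Horvat's stake shrinks), so Hana Weber is the only person who could newly come to control Tessera.
Hana Weber holds 62% of Windward, so Hana Weber controls Windward.
Windward and Hana Weber together hold 15% + 85% = 100% of Sable, so Hana Weber controls Sable.
Neither Hana Weber nor any entity Hana Weber controls holds any voting interest in Tessera.
So before the transaction, Hana Weber does not control Tessera.
After the purchase, Hana Weber holds 73% of Tessera directly, and Hana Horvat's stake falls to 10%.
Hana Weber holds 73% of Tessera, so Hana Weber controls Tessera.
Hana Weber did not control Tessera before and does after, so the clause is triggered.

Yes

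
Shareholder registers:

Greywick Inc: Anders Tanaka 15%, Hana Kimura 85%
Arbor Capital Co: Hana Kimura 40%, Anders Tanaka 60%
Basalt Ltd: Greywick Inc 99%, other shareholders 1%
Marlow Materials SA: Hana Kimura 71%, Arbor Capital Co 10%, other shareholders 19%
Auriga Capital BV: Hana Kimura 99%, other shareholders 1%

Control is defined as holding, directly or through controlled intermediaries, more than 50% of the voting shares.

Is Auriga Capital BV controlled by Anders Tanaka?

Anders holds 60% of Arbor, so Anders controls Arbor.
Neither Anders nor any entity Anders controls holds any voting interest in Auriga.
So Anders does not control Auriga.

No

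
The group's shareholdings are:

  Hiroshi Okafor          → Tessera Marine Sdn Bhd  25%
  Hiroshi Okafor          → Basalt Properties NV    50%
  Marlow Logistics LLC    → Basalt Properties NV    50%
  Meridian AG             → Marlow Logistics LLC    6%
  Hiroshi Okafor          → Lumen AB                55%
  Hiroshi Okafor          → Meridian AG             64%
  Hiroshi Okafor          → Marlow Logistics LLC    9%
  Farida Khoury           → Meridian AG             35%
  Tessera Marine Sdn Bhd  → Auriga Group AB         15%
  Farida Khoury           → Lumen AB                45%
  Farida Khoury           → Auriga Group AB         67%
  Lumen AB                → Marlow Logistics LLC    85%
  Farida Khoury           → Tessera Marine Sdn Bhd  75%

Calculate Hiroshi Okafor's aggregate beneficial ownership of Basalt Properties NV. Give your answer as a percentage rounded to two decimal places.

79.80%

Hiroshi reaches Basalt along 4 paths.
Via Meridian → Marlow: 64% × 6% × 50% = 1.92%.
Via Marlow: 9% × 50% = 4.5%.
Via Lumen → Marlow: 55% × 85% × 50% = 23.375%.
Direct stake: 50% = 50%.
Total: 1.92% + 4.5% + 23.375% + 50% = 79.795%.
Rounded: 79.80%.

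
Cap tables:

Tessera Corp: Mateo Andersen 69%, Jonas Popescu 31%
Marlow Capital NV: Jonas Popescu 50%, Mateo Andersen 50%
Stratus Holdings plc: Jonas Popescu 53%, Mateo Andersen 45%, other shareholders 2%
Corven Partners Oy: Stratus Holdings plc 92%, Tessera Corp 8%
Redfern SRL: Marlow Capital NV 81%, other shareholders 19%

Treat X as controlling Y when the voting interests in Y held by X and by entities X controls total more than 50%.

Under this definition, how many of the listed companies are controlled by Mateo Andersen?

1

Mateo holds 69% of Tessera, so Mateo controls Tessera.
No other company's threshold is met.
Mateo controls 1 company.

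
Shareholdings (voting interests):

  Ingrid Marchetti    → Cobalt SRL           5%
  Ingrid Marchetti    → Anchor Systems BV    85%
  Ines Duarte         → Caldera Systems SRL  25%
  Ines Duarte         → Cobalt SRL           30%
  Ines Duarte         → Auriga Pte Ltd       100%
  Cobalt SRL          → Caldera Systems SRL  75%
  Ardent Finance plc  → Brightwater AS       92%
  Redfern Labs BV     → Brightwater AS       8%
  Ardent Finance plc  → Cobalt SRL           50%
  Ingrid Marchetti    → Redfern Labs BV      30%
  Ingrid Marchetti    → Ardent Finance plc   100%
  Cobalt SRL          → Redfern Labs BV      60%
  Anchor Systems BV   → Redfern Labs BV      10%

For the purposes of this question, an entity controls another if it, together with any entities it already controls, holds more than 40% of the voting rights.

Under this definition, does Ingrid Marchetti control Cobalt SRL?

Ingrid holds 100% of Ardent, so Ingrid controls Ardent.
Ingrid and Ardent together hold 5% + 50% = 55% of Cobalt, so Ingrid controls Cobalt.

Yes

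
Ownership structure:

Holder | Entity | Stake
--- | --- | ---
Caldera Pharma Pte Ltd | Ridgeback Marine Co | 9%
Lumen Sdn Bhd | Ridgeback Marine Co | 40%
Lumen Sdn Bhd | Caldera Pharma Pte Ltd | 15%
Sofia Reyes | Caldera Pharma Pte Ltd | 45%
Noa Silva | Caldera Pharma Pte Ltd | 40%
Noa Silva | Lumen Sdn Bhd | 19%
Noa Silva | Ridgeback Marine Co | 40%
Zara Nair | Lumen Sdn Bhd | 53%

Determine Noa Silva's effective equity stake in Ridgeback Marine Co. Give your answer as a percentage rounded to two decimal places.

Noa reaches Ridgeback along 4 paths.
Via Lumen: 19% × 40% = 7.6%.
Direct stake: 40% = 40%.
Via Lumen → Caldera: 19% × 15% × 9% = 0.2565%.
Via Caldera: 40% × 9% = 3.6%.
Total: 7.6% + 40% + 0.2565% + 3.6% = 51.4565%.
Rounded: 51.46%.

51.46%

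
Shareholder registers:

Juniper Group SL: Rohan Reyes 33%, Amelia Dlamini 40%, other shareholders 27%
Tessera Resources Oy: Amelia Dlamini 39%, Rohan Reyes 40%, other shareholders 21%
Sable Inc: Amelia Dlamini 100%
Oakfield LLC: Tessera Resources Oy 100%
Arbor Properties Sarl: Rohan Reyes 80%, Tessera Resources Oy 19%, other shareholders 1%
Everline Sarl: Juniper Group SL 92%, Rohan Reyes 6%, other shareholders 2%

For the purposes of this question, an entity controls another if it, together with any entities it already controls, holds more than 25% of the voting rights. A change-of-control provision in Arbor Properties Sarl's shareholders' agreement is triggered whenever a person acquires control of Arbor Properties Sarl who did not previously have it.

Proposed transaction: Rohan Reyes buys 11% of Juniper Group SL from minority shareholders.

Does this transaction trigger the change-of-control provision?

The purchase changes only Rohan's holdings, so Rohan is the only person who could newly come to control Arbor.
Rohan holds 40% of Tessera, so Rohan controls Tessera.
Rohan and Tessera together hold 80% + 19% = 99% of Arbor, so Rohan controls Arbor.
So Rohan already controls Arbor before the transaction.
After the purchase, Rohan's direct stake in Juniper rises to 33% + 11% = 44%.
Rohan controlled Arbor already, so this is not a new person acquiring control; every other person's position is unchanged or reduced.
No new person acquires control, so the clause is not triggered.

No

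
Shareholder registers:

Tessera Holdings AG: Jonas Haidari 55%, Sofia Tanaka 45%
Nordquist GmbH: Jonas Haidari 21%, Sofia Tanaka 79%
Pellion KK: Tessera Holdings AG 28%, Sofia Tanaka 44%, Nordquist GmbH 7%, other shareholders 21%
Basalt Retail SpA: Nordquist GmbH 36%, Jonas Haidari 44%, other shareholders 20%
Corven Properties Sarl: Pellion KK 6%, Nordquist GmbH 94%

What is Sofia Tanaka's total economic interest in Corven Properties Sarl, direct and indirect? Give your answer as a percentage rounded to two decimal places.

77.99%

Sofia reaches Corven along 4 paths.
Via Tessera → Pellion: 45% × 28% × 6% = 0.756%.
Via Pellion: 44% × 6% = 2.64%.
Via Nordquist → Pellion: 79% × 7% × 6% = 0.3318%.
Via Nordquist: 79% × 94% = 74.26%.
Total: 0.756% + 2.64% + 0.3318% + 74.26% = 77.9878%.
Rounded: 77.99%.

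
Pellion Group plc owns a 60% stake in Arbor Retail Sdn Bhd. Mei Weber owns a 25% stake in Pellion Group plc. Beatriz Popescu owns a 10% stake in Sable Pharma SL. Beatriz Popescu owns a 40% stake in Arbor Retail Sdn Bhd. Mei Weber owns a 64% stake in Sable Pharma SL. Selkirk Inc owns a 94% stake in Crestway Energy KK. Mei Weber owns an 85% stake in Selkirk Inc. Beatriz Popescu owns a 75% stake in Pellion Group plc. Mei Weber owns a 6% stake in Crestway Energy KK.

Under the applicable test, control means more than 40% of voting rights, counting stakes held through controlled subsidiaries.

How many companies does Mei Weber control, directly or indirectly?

Mei holds 85% of Selkirk, so Mei controls Selkirk.
Mei holds 64% of Sable, so Mei controls Sable.
Mei and Selkirk together hold 6% + 94% = 100% of Crestway, so Mei controls Crestway.
No other company's threshold is met.
Mei controls 3 companies.

3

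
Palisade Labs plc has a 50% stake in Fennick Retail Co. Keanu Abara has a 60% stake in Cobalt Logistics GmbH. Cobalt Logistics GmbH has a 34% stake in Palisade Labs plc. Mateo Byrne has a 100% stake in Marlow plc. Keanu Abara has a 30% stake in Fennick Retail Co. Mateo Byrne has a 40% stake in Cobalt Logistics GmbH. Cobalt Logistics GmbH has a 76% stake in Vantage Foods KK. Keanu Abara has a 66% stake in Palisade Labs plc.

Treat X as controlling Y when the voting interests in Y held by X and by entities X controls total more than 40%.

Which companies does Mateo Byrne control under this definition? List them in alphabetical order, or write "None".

Mateo holds 100% of Marlow, so Mateo controls Marlow.
No other company's threshold is met.

Marlow plc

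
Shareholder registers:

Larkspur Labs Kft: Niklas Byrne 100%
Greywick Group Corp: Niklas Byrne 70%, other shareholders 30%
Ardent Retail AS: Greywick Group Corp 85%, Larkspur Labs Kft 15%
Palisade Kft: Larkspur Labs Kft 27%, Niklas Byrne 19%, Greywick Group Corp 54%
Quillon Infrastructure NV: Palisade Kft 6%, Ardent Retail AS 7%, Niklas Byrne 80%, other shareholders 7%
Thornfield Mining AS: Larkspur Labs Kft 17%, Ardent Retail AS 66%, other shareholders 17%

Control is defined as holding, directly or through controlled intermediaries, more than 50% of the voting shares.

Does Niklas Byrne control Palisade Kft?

Niklas holds 100% of Larkspur, so Niklas controls Larkspur.
Niklas holds 70% of Greywick, so Niklas controls Greywick.
Larkspur and Niklas and Greywick together hold 27% + 19% + 54% = 100% of Palisade, so Niklas controls Palisade.

Yes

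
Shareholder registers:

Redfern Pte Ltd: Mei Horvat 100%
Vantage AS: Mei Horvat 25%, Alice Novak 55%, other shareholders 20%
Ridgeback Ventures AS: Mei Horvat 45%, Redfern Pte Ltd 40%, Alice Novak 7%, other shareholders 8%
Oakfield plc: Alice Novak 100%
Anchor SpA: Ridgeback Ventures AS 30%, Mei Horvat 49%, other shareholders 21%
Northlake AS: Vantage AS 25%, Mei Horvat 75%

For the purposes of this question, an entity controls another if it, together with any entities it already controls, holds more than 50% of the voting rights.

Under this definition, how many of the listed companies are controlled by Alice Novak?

2

Alice holds 55% of Vantage, so Alice controls Vantage.
Alice holds 100% of Oakfield, so Alice controls Oakfield.
No other company's threshold is met.
Alice controls 2 companies.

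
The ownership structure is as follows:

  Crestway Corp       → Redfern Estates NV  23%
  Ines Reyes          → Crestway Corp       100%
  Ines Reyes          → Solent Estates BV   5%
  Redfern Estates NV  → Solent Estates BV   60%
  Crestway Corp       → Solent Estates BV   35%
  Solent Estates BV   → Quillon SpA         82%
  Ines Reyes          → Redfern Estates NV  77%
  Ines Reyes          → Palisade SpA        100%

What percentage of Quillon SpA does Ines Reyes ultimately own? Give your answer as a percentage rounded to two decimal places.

Ines reaches Quillon along 4 paths.
Via Crestway → Solent: 100% × 35% × 82% = 28.7%.
Via Redfern → Solent: 77% × 60% × 82% = 37.884%.
Via Crestway → Redfern → Solent: 100% × 23% × 60% × 82% = 11.316%.
Via Solent: 5% × 82% = 4.1%.
Total: 28.7% + 37.884% + 11.316% + 4.1% = 82%.
Rounded: 82.00%.

82.00%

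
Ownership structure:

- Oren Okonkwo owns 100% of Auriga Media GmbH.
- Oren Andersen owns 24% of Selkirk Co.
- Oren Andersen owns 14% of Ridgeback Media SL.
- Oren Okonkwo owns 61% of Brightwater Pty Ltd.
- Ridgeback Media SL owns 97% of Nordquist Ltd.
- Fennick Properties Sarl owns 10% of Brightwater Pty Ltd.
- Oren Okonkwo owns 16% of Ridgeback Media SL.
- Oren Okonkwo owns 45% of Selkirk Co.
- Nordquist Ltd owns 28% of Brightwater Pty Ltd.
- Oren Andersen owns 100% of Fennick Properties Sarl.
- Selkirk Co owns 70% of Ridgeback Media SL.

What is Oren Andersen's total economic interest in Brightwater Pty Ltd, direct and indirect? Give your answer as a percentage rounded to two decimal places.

18.37%

Oren Andersen reaches Brightwater along 3 paths.
Via Selkirk → Ridgeback → Nordquist: 24% × 70% × 97% × 28% = 4.56288%.
Via Ridgeback → Nordquist: 14% × 97% × 28% = 3.8024%.
Via Fennick: 100% × 10% = 10%.
Total: 4.56288% + 3.8024% + 10% = 18.36528%.
Rounded: 18.37%.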